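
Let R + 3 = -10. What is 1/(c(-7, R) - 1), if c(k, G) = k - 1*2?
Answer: -⅒ ≈ -0.10000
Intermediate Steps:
R = -13 (R = -3 - 10 = -13)
c(k, G) = -2 + k (c(k, G) = k - 2 = -2 + k)
1/(c(-7, R) - 1) = 1/((-2 - 7) - 1) = 1/(-9 - 1) = 1/(-10) = -⅒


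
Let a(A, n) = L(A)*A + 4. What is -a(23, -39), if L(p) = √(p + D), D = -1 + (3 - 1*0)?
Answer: -119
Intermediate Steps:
D = 2 (D = -1 + (3 + 0) = -1 + 3 = 2)
L(p) = √(2 + p) (L(p) = √(p + 2) = √(2 + p))
a(A, n) = 4 + A*√(2 + A) (a(A, n) = √(2 + A)*A + 4 = A*√(2 + A) + 4 = 4 + A*√(2 + A))
-a(23, -39) = -(4 + 23*√(2 + 23)) = -(4 + 23*√25) = -(4 + 23*5) = -(4 + 115) = -1*119 = -119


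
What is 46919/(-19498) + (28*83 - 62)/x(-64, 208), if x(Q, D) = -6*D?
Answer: -658073/155984 ≈ -4.2188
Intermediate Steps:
46919/(-19498) + (28*83 - 62)/x(-64, 208) = 46919/(-19498) + (28*83 - 62)/((-6*208)) = 46919*(-1/19498) + (2324 - 62)/(-1248) = -46919/19498 + 2262*(-1/1248) = -46919/19498 - 29/16 = -658073/155984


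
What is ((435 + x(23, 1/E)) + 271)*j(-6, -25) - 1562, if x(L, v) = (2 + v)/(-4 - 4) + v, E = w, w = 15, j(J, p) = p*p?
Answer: 10549637/24 ≈ 4.3957e+5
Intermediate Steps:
j(J, p) = p²
E = 15
x(L, v) = -¼ + 7*v/8 (x(L, v) = (2 + v)/(-8) + v = (2 + v)*(-⅛) + v = (-¼ - v/8) + v = -¼ + 7*v/8)
((435 + x(23, 1/E)) + 271)*j(-6, -25) - 1562 = ((435 + (-¼ + 7*(1/15)/8)) + 271)*(-25)² - 1562 = ((435 + (-¼ + 7*(1*(1/15))/8)) + 271)*625 - 1562 = ((435 + (-¼ + (7/8)*(1/15))) + 271)*625 - 1562 = ((435 + (-¼ + 7/120)) + 271)*625 - 1562 = ((435 - 23/120) + 271)*625 - 1562 = (52177/120 + 271)*625 - 1562 = (84697/120)*625 - 1562 = 10587125/24 - 1562 = 10549637/24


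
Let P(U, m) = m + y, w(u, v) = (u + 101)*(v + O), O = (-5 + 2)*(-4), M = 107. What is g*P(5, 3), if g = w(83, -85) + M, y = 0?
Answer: -39975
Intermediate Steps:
O = 12 (O = -3*(-4) = 12)
w(u, v) = (12 + v)*(101 + u) (w(u, v) = (u + 101)*(v + 12) = (101 + u)*(12 + v) = (12 + v)*(101 + u))
g = -13325 (g = (1212 + 12*83 + 101*(-85) + 83*(-85)) + 107 = (1212 + 996 - 8585 - 7055) + 107 = -13432 + 107 = -13325)
P(U, m) = m (P(U, m) = m + 0 = m)
g*P(5, 3) = -13325*3 = -39975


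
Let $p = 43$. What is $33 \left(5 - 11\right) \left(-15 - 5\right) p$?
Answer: $170280$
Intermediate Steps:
$33 \left(5 - 11\right) \left(-15 - 5\right) p = 33 \left(5 - 11\right) \left(-15 - 5\right) 43 = 33 \left(\left(-6\right) \left(-20\right)\right) 43 = 33 \cdot 120 \cdot 43 = 3960 \cdot 43 = 170280$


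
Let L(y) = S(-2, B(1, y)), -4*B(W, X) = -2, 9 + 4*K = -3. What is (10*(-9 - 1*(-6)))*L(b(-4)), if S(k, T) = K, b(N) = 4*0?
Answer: 90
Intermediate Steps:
K = -3 (K = -9/4 + (1/4)*(-3) = -9/4 - 3/4 = -3)
B(W, X) = 1/2 (B(W, X) = -1/4*(-2) = 1/2)
b(N) = 0
S(k, T) = -3
L(y) = -3
(10*(-9 - 1*(-6)))*L(b(-4)) = (10*(-9 - 1*(-6)))*(-3) = (10*(-9 + 6))*(-3) = (10*(-3))*(-3) = -30*(-3) = 90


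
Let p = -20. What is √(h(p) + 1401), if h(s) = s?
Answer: √1381 ≈ 37.162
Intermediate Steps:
√(h(p) + 1401) = √(-20 + 1401) = √1381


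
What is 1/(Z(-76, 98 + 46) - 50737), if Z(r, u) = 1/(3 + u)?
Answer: -147/7458338 ≈ -1.9709e-5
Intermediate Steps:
1/(Z(-76, 98 + 46) - 50737) = 1/(1/(3 + (98 + 46)) - 50737) = 1/(1/(3 + 144) - 50737) = 1/(1/147 - 50737) = 1/(-7458338/147) = -147/7458338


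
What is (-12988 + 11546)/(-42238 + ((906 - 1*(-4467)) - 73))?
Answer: 721/18469 ≈ 0.039038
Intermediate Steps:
(-12988 + 11546)/(-42238 + ((906 - 1*(-4467)) - 73)) = -1442/(-42238 + ((906 + 4467) - 73)) = -1442/(-42238 + (5373 - 73)) = -1442/(-42238 + 5300) = -1442/(-36938) = -1442*(-1/36938) = 721/18469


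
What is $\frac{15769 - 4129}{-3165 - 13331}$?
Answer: $- \frac{1455}{2062} \approx -0.70563$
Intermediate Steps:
$\frac{15769 - 4129}{-3165 - 13331} = \frac{11640}{-16496} = 11640 \left(- \frac{1}{16496}\right) = - \frac{1455}{2062}$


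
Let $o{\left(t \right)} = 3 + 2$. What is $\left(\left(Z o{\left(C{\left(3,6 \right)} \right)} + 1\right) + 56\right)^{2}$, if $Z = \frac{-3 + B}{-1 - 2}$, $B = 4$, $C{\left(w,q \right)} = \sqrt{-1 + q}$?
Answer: $\frac{27556}{9} \approx 3061.8$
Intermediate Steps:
$o{\left(t \right)} = 5$
$Z = - \frac{1}{3}$ ($Z = \frac{-3 + 4}{-1 - 2} = 1 \frac{1}{-3} = 1 \left(- \frac{1}{3}\right) = - \frac{1}{3} \approx -0.33333$)
$\left(\left(Z o{\left(C{\left(3,6 \right)} \right)} + 1\right) + 56\right)^{2} = \left(\left(\left(- \frac{1}{3}\right) 5 + 1\right) + 56\right)^{2} = \left(\left(- \frac{5}{3} + 1\right) + 56\right)^{2} = \left(- \frac{2}{3} + 56\right)^{2} = \left(\frac{166}{3}\right)^{2} = \frac{27556}{9}$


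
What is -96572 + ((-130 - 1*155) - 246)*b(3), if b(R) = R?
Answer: -98165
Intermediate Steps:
-96572 + ((-130 - 1*155) - 246)*b(3) = -96572 + ((-130 - 1*155) - 246)*3 = -96572 + ((-130 - 155) - 246)*3 = -96572 + (-285 - 246)*3 = -96572 - 531*3 = -96572 - 1593 = -98165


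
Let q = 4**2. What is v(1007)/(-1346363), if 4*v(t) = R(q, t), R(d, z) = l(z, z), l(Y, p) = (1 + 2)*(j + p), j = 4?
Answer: -3033/5385452 ≈ -0.00056318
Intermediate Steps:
q = 16
l(Y, p) = 12 + 3*p (l(Y, p) = (1 + 2)*(4 + p) = 3*(4 + p) = 12 + 3*p)
R(d, z) = 12 + 3*z
v(t) = 3 + 3*t/4 (v(t) = (12 + 3*t)/4 = 3 + 3*t/4)
v(1007)/(-1346363) = (3 + (3/4)*1007)/(-1346363) = (3 + 3021/4)*(-1/1346363) = (3033/4)*(-1/1346363) = -3033/5385452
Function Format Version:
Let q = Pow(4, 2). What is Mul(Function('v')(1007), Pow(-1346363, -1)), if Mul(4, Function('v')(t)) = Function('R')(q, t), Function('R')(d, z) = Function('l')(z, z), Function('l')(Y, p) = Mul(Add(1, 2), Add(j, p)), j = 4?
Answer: Rational(-3033, 5385452) ≈ -0.00056318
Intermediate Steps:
q = 16
Function('l')(Y, p) = Add(12, Mul(3, p)) (Function('l')(Y, p) = Mul(Add(1, 2), Add(4, p)) = Mul(3, Add(4, p)) = Add(12, Mul(3, p)))
Function('R')(d, z) = Add(12, Mul(3, z))
Function('v')(t) = Add(3, Mul(Rational(3, 4), t)) (Function('v')(t) = Mul(Rational(1, 4), Add(12, Mul(3, t))) = Add(3, Mul(Rational(3, 4), t)))
Mul(Function('v')(1007), Pow(-1346363, -1)) = Mul(Add(3, Mul(Rational(3, 4), 1007)), Pow(-1346363, -1)) = Mul(Add(3, Rational(3021, 4)), Rational(-1, 1346363)) = Mul(Rational(3033, 4), Rational(-1, 1346363)) = Rational(-3033, 5385452)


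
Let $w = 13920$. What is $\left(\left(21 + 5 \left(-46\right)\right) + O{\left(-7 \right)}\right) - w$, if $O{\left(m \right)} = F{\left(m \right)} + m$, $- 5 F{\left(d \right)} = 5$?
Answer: $-14137$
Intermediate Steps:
$F{\left(d \right)} = -1$ ($F{\left(d \right)} = \left(- \frac{1}{5}\right) 5 = -1$)
$O{\left(m \right)} = -1 + m$
$\left(\left(21 + 5 \left(-46\right)\right) + O{\left(-7 \right)}\right) - w = \left(\left(21 + 5 \left(-46\right)\right) - 8\right) - 13920 = \left(\left(21 - 230\right) - 8\right) - 13920 = \left(-209 - 8\right) - 13920 = -217 - 13920 = -14137$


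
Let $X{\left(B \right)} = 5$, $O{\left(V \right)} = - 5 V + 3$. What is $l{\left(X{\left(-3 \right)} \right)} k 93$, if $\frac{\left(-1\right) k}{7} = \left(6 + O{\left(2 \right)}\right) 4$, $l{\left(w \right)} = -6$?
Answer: $-15624$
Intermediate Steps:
$O{\left(V \right)} = 3 - 5 V$
$k = 28$ ($k = - 7 \left(6 + \left(3 - 10\right)\right) 4 = - 7 \left(6 - 7\right) 4 = - 7 \left(\left(-1\right) 4\right) = \left(-7\right) \left(-4\right) = 28$)
$l{\left(X{\left(-3 \right)} \right)} k 93 = \left(-6\right) 28 \cdot 93 = \left(-168\right) 93 = -15624$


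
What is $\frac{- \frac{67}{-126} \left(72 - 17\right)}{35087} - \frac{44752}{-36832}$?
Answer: $\frac{3093478396}{2544263631} \approx 1.2159$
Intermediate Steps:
$\frac{- \frac{67}{-126} \left(72 - 17\right)}{35087} - \frac{44752}{-36832} = \left(-67\right) \left(- \frac{1}{126}\right) \left(72 - 17\right) \frac{1}{35087} - - \frac{2797}{2302} = \frac{67}{126} \cdot 55 \cdot \frac{1}{35087} + \frac{2797}{2302} = \frac{3685}{126} \cdot \frac{1}{35087} + \frac{2797}{2302} = \frac{3685}{4420962} + \frac{2797}{2302} = \frac{3093478396}{2544263631}$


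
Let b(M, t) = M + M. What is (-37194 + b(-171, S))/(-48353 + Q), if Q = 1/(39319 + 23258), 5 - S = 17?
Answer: 146805642/189111605 ≈ 0.77629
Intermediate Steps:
S = -12 (S = 5 - 1*17 = 5 - 17 = -12)
Q = 1/62577 ≈ 1.5980e-5
b(M, t) = 2*M
(-37194 + b(-171, S))/(-48353 + Q) = (-37194 + 2*(-171))/(-48353 + 1/62577) = (-37194 - 342)/(-3025785680/62577) = -37536*(-62577/3025785680) = 146805642/189111605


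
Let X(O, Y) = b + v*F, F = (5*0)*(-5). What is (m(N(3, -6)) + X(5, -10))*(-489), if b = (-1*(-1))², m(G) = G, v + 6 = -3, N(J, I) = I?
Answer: 2445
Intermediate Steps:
v = -9 (v = -6 - 3 = -9)
F = 0 (F = 0*(-5) = 0)
b = 1 (b = 1² = 1)
X(O, Y) = 1 (X(O, Y) = 1 - 9*0 = 1 + 0 = 1)
(m(N(3, -6)) + X(5, -10))*(-489) = (-6 + 1)*(-489) = -5*(-489) = 2445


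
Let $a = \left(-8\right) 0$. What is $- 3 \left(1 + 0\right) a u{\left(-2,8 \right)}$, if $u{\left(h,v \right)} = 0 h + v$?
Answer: $0$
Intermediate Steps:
$u{\left(h,v \right)} = v$ ($u{\left(h,v \right)} = 0 + v = v$)
$a = 0$
$- 3 \left(1 + 0\right) a u{\left(-2,8 \right)} = - 3 \left(1 + 0\right) 0 \cdot 8 = \left(-3\right) 1 \cdot 0 \cdot 8 = \left(-3\right) 0 \cdot 8 = 0 \cdot 8 = 0$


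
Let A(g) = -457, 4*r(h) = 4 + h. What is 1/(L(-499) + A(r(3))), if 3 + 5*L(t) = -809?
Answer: -5/3097 ≈ -0.0016145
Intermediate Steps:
L(t) = -812/5 (L(t) = -3/5 + (1/5)*(-809) = -3/5 - 809/5 = -812/5)
r(h) = 1 + h/4 (r(h) = (4 + h)/4 = 1 + h/4)
1/(L(-499) + A(r(3))) = 1/(-812/5 - 457) = 1/(-3097/5) = -5/3097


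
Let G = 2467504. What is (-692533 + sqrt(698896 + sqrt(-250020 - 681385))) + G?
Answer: 1774971 + sqrt(698896 + I*sqrt(931405)) ≈ 1.7758e+6 + 0.57721*I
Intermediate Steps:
(-692533 + sqrt(698896 + sqrt(-250020 - 681385))) + G = (-692533 + sqrt(698896 + sqrt(-250020 - 681385))) + 2467504 = (-692533 + sqrt(698896 + sqrt(-931405))) + 2467504 = (-692533 + sqrt(698896 + I*sqrt(931405))) + 2467504 = 1774971 + sqrt(698896 + I*sqrt(931405))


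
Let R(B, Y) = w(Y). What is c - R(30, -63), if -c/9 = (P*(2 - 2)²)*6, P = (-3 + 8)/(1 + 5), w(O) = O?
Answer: 63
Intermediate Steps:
R(B, Y) = Y
P = ⅚ (P = 5/6 = 5*(⅙) = ⅚ ≈ 0.83333)
c = 0 (c = -9*5*(2 - 2)²/6*6 = -9*(⅚)*0²*6 = -9*(⅚)*0*6 = -0*6 = -9*0 = 0)
c - R(30, -63) = 0 - 1*(-63) = 0 + 63 = 63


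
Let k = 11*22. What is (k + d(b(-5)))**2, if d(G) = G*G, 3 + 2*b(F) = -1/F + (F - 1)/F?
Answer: 36796356/625 ≈ 58874.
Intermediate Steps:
b(F) = -3/2 - 1/(2*F) + (-1 + F)/(2*F) (b(F) = -3/2 + (-1/F + (F - 1)/F)/2 = -3/2 + (-1/F + (-1 + F)/F)/2 = -3/2 + (-1/(2*F) + (-1 + F)/(2*F)) = -3/2 - 1/(2*F) + (-1 + F)/(2*F))
k = 242
d(G) = G**2
(k + d(b(-5)))**2 = (242 + ((-1 - 1*(-5))/(-5))**2)**2 = (242 + (-(-1 + 5)/5)**2)**2 = (242 + (-1/5*4)**2)**2 = (242 + (-4/5)**2)**2 = (242 + 16/25)**2 = (6066/25)**2 = 36796356/625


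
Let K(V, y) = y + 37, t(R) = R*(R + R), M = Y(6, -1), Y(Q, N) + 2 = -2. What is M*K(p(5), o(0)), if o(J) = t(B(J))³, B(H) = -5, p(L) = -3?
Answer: -500148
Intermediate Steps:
Y(Q, N) = -4 (Y(Q, N) = -2 - 2 = -4)
M = -4
t(R) = 2*R² (t(R) = R*(2*R) = 2*R²)
o(J) = 125000 (o(J) = (2*(-5)²)³ = (2*25)³ = 50³ = 125000)
K(V, y) = 37 + y
M*K(p(5), o(0)) = -4*(37 + 125000) = -4*125037 = -500148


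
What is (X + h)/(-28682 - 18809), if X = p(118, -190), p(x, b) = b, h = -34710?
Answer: 34900/47491 ≈ 0.73488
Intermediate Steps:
X = -190
(X + h)/(-28682 - 18809) = (-190 - 34710)/(-28682 - 18809) = -34900/(-47491) = -34900*(-1/47491) = 34900/47491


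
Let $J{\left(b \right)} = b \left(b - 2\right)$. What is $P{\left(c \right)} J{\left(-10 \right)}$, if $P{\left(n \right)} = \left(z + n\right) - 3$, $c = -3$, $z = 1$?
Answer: $-600$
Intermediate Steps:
$P{\left(n \right)} = -2 + n$ ($P{\left(n \right)} = \left(1 + n\right) - 3 = -2 + n$)
$J{\left(b \right)} = b \left(-2 + b\right)$
$P{\left(c \right)} J{\left(-10 \right)} = \left(-2 - 3\right) \left(- 10 \left(-2 - 10\right)\right) = - 5 \left(\left(-10\right) \left(-12\right)\right) = \left(-5\right) 120 = -600$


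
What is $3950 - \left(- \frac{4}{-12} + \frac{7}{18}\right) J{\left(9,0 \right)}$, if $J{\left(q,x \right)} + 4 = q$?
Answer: $\frac{71035}{18} \approx 3946.4$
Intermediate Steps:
$J{\left(q,x \right)} = -4 + q$
$3950 - \left(- \frac{4}{-12} + \frac{7}{18}\right) J{\left(9,0 \right)} = 3950 - \left(- \frac{4}{-12} + \frac{7}{18}\right) \left(-4 + 9\right) = 3950 - \left(\left(-4\right) \left(- \frac{1}{12}\right) + 7 \cdot \frac{1}{18}\right) 5 = 3950 - \left(\frac{1}{3} + \frac{7}{18}\right) 5 = 3950 - \frac{13}{18} \cdot 5 = 3950 - \frac{65}{18} = \frac{71035}{18}$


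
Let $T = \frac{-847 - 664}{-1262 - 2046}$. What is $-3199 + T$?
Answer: $- \frac{10580781}{3308} \approx -3198.5$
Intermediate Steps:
$T = \frac{1511}{3308}$ ($T = - \frac{1511}{-3308} = \left(-1511\right) \left(- \frac{1}{3308}\right) = \frac{1511}{3308} \approx 0.45677$)
$-3199 + T = -3199 + \frac{1511}{3308} = - \frac{10580781}{3308}$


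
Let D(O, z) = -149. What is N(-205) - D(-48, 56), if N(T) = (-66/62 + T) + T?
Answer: -8124/31 ≈ -262.06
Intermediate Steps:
N(T) = -33/31 + 2*T (N(T) = (-66*1/62 + T) + T = (-33/31 + T) + T = -33/31 + 2*T)
N(-205) - D(-48, 56) = (-33/31 + 2*(-205)) - 1*(-149) = (-33/31 - 410) + 149 = -12743/31 + 149 = -8124/31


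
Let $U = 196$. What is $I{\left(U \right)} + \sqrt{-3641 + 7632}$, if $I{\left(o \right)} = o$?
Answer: $196 + \sqrt{3991} \approx 259.17$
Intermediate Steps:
$I{\left(U \right)} + \sqrt{-3641 + 7632} = 196 + \sqrt{-3641 + 7632} = 196 + \sqrt{3991}$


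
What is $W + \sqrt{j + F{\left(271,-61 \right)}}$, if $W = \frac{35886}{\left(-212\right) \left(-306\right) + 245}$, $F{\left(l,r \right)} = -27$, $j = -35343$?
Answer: $\frac{35886}{65117} + 3 i \sqrt{3930} \approx 0.5511 + 188.07 i$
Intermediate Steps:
$W = \frac{35886}{65117}$ ($W = \frac{35886}{64872 + 245} = \frac{35886}{65117} \approx 0.5511$)
$W + \sqrt{j + F{\left(271,-61 \right)}} = \frac{35886}{65117} + \sqrt{-35343 - 27} = \frac{35886}{65117} + \sqrt{-35370} = \frac{35886}{65117} + 3 i \sqrt{3930}$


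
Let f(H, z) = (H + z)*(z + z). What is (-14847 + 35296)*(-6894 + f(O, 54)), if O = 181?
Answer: 378020214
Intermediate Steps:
f(H, z) = 2*z*(H + z) (f(H, z) = (H + z)*(2*z) = 2*z*(H + z))
(-14847 + 35296)*(-6894 + f(O, 54)) = (-14847 + 35296)*(-6894 + 2*54*(181 + 54)) = 20449*(-6894 + 2*54*235) = 20449*(-6894 + 25380) = 20449*18486 = 378020214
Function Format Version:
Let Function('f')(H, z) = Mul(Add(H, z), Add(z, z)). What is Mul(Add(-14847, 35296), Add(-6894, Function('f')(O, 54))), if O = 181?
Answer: 378020214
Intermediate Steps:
Function('f')(H, z) = Mul(2, z, Add(H, z)) (Function('f')(H, z) = Mul(Add(H, z), Mul(2, z)) = Mul(2, z, Add(H, z)))
Mul(Add(-14847, 35296), Add(-6894, Function('f')(O, 54))) = Mul(Add(-14847, 35296), Add(-6894, Mul(2, 54, Add(181, 54)))) = Mul(20449, Add(-6894, Mul(2, 54, 235))) = Mul(20449, Add(-6894, 25380)) = Mul(20449, 18486) = 378020214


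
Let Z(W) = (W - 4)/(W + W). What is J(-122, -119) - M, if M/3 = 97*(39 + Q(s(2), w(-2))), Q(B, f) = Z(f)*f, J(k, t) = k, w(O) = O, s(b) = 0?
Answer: -10598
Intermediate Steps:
Z(W) = (-4 + W)/(2*W) (Z(W) = (-4 + W)/((2*W)) = (-4 + W)*(1/(2*W)) = (-4 + W)/(2*W))
Q(B, f) = -2 + f/2 (Q(B, f) = ((-4 + f)/(2*f))*f = -2 + f/2)
M = 10476 (M = 3*(97*(39 + (-2 + (1/2)*(-2)))) = 3*(97*(39 + (-2 - 1))) = 3*(97*(39 - 3)) = 3*(97*36) = 3*3492 = 10476)
J(-122, -119) - M = -122 - 1*10476 = -122 - 10476 = -10598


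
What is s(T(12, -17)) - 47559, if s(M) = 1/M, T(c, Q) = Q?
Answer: -808504/17 ≈ -47559.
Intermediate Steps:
s(T(12, -17)) - 47559 = 1/(-17) - 47559 = -1/17 - 47559 = -808504/17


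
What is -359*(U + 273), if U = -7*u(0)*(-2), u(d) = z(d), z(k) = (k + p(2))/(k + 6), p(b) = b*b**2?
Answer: -314125/3 ≈ -1.0471e+5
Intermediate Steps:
p(b) = b**3
z(k) = (8 + k)/(6 + k) (z(k) = (k + 2**3)/(k + 6) = (k + 8)/(6 + k) = (8 + k)/(6 + k))
u(d) = (8 + d)/(6 + d)
U = 56/3 (U = -7*(8 + 0)/(6 + 0)*(-2) = -7*8/6*(-2) = -7*4/3*(-2) = -28/3*(-2) = 56/3 ≈ 18.667)
-359*(U + 273) = -359*(56/3 + 273) = -359*875/3 = -314125/3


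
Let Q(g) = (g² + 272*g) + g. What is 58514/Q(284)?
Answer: 29257/79094 ≈ 0.36990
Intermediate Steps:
Q(g) = g² + 273*g
58514/Q(284) = 58514/((284*(273 + 284))) = 58514/((284*557)) = 58514/158188 = 58514*(1/158188) = 29257/79094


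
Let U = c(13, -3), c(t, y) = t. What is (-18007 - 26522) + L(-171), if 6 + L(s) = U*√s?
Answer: -44535 + 39*I*√19 ≈ -44535.0 + 170.0*I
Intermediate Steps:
U = 13
L(s) = -6 + 13*√s
(-18007 - 26522) + L(-171) = (-18007 - 26522) + (-6 + 13*√(-171)) = -44529 + (-6 + 13*(3*I*√19)) = -44529 + (-6 + 39*I*√19) = -44535 + 39*I*√19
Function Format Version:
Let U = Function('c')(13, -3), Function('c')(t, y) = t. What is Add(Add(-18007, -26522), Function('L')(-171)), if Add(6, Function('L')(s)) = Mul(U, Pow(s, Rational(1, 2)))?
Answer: Add(-44535, Mul(39, I, Pow(19, Rational(1, 2)))) ≈ Add(-44535., Mul(170.00, I))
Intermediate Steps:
U = 13
Function('L')(s) = Add(-6, Mul(13, Pow(s, Rational(1, 2))))
Add(Add(-18007, -26522), Function('L')(-171)) = Add(Add(-18007, -26522), Add(-6, Mul(13, Pow(-171, Rational(1, 2))))) = Add(-44529, Add(-6, Mul(13, Mul(3, I, Pow(19, Rational(1, 2)))))) = Add(-44529, Add(-6, Mul(39, I, Pow(19, Rational(1, 2))))) = Add(-44535, Mul(39, I, Pow(19, Rational(1, 2))))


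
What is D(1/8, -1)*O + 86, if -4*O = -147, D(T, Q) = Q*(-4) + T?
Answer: 7603/32 ≈ 237.59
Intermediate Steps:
D(T, Q) = T - 4*Q (D(T, Q) = -4*Q + T = T - 4*Q)
O = 147/4 (O = -¼*(-147) = 147/4 ≈ 36.750)
D(1/8, -1)*O + 86 = (1/8 - 4*(-1))*(147/4) + 86 = (⅛ + 4)*(147/4) + 86 = (33/8)*(147/4) + 86 = 4851/32 + 86 = 7603/32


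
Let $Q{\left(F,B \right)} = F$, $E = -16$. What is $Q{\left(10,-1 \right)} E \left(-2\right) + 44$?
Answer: $364$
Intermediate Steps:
$Q{\left(10,-1 \right)} E \left(-2\right) + 44 = 10 \left(\left(-16\right) \left(-2\right)\right) + 44 = 10 \cdot 32 + 44 = 320 + 44 = 364$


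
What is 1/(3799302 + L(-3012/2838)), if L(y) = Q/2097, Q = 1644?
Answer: 699/2655712646 ≈ 2.6321e-7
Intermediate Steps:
L(y) = 548/699 (L(y) = 1644/2097 = 1644*(1/2097) = 548/699)
1/(3799302 + L(-3012/2838)) = 1/(3799302 + 548/699) = 1/(2655712646/699) = 699/2655712646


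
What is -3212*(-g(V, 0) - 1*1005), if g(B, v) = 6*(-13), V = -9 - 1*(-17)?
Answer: 2977524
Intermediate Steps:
V = 8 (V = -9 + 17 = 8)
g(B, v) = -78
-3212*(-g(V, 0) - 1*1005) = -3212*(-1*(-78) - 1*1005) = -3212*(78 - 1005) = -3212*(-927) = 2977524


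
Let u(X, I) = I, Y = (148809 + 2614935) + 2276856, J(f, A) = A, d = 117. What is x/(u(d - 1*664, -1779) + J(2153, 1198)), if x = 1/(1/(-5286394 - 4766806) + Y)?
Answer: -10053200/29441686913519419 ≈ -3.4146e-10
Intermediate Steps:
Y = 5040600 (Y = 2763744 + 2276856 = 5040600)
x = 10053200/50674159919999 (x = 1/(1/(-5286394 - 4766806) + 5040600) = 1/(1/(-10053200) + 5040600) = 1/(-1/10053200 + 5040600) = 1/(50674159919999/10053200) = 10053200/50674159919999 ≈ 1.9839e-7)
x/(u(d - 1*664, -1779) + J(2153, 1198)) = 10053200/(50674159919999*(-1779 + 1198)) = (10053200/50674159919999)/(-581) = (10053200/50674159919999)*(-1/581) = -10053200/29441686913519419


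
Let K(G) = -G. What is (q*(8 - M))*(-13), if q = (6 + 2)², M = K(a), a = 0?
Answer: -6656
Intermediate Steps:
M = 0 (M = -1*0 = 0)
q = 64 (q = 8² = 64)
(q*(8 - M))*(-13) = (64*(8 - 1*0))*(-13) = (64*(8 + 0))*(-13) = (64*8)*(-13) = 512*(-13) = -6656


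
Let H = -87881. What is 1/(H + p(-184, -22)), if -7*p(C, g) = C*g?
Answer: -7/619215 ≈ -1.1305e-5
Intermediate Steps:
p(C, g) = -C*g/7
1/(H + p(-184, -22)) = 1/(-87881 - 1/7*(-184)*(-22)) = 1/(-87881 - 4048/7) = 1/(-619215/7) = -7/619215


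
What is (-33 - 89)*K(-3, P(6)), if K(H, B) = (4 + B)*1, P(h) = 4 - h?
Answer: -244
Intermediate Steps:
K(H, B) = 4 + B
(-33 - 89)*K(-3, P(6)) = (-33 - 89)*(4 + (4 - 1*6)) = -122*(4 + (4 - 6)) = -122*(4 - 2) = -122*2 = -244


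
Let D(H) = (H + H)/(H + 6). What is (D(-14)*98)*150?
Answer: 51450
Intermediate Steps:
D(H) = 2*H/(6 + H) (D(H) = (2*H)/(6 + H) = 2*H/(6 + H))
(D(-14)*98)*150 = ((2*(-14)/(6 - 14))*98)*150 = ((2*(-14)/(-8))*98)*150 = ((2*(-14)*(-⅛))*98)*150 = ((7/2)*98)*150 = 343*150 = 51450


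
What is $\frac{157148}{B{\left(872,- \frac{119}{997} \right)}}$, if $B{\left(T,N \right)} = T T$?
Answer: $\frac{39287}{190096} \approx 0.20667$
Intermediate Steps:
$B{\left(T,N \right)} = T^{2}$
$\frac{157148}{B{\left(872,- \frac{119}{997} \right)}} = \frac{157148}{872^{2}} = \frac{157148}{760384} = 157148 \cdot \frac{1}{760384} = \frac{39287}{190096}$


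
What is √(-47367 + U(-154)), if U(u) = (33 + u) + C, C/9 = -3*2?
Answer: I*√47542 ≈ 218.04*I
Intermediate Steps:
C = -54 (C = 9*(-3*2) = 9*(-6) = -54)
U(u) = -21 + u (U(u) = (33 + u) - 54 = -21 + u)
√(-47367 + U(-154)) = √(-47367 + (-21 - 154)) = √(-47367 - 175) = √(-47542) = I*√47542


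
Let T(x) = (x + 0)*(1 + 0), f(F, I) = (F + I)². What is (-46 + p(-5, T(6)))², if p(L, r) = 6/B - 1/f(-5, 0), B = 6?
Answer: 1267876/625 ≈ 2028.6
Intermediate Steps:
T(x) = x (T(x) = x*1 = x)
p(L, r) = 24/25 (p(L, r) = 6/6 - 1/((-5 + 0)²) = 6*(⅙) - 1/((-5)²) = 1 - 1/25 = 24/25)
(-46 + p(-5, T(6)))² = (-46 + 24/25)² = (-1126/25)² = 1267876/625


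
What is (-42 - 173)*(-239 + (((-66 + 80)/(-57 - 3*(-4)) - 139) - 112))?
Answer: 948752/9 ≈ 1.0542e+5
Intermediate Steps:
(-42 - 173)*(-239 + (((-66 + 80)/(-57 - 3*(-4)) - 139) - 112)) = -215*(-239 + ((14/(-57 + 12) - 139) - 112)) = -215*(-239 + ((14/(-45) - 139) - 112)) = -215*(-239 + ((14*(-1/45) - 139) - 112)) = -215*(-239 + ((-14/45 - 139) - 112)) = -215*(-239 + (-6269/45 - 112)) = -215*(-239 - 11309/45) = -215*(-22064/45) = 948752/9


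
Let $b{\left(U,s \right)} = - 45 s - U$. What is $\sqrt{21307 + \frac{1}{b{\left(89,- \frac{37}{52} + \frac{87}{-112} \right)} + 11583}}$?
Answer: $\frac{\sqrt{6037177582429079411}}{16832779} \approx 145.97$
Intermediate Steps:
$b{\left(U,s \right)} = - U - 45 s$
$\sqrt{21307 + \frac{1}{b{\left(89,- \frac{37}{52} + \frac{87}{-112} \right)} + 11583}} = \sqrt{21307 + \frac{1}{\left(\left(-1\right) 89 - 45 \left(- \frac{37}{52} + \frac{87}{-112}\right)\right) + 11583}} = \sqrt{21307 + \frac{1}{\left(-89 - 45 \left(\left(-37\right) \frac{1}{52} + 87 \left(- \frac{1}{112}\right)\right)\right) + 11583}} = \sqrt{21307 + \frac{1}{\left(-89 - 45 \left(- \frac{37}{52} - \frac{87}{112}\right)\right) + 11583}} = \sqrt{21307 + \frac{1}{\left(-89 - - \frac{97515}{1456}\right) + 11583}} = \sqrt{21307 + \frac{1}{\left(-89 + \frac{97515}{1456}\right) + 11583}} = \sqrt{21307 + \frac{1}{- \frac{32069}{1456} + 11583}} = \sqrt{21307 + \frac{1}{\frac{16832779}{1456}}} = \sqrt{21307 + \frac{1456}{16832779}} = \sqrt{\frac{358656023609}{16832779}} = \frac{\sqrt{6037177582429079411}}{16832779}$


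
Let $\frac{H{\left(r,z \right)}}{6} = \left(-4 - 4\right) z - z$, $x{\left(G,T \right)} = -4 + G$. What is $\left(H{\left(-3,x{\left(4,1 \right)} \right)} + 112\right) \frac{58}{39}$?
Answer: $\frac{6496}{39} \approx 166.56$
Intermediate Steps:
$H{\left(r,z \right)} = - 54 z$ ($H{\left(r,z \right)} = 6 \left(\left(-4 - 4\right) z - z\right) = 6 \left(- 8 z - z\right) = 6 \left(- 9 z\right) = - 54 z$)
$\left(H{\left(-3,x{\left(4,1 \right)} \right)} + 112\right) \frac{58}{39} = \left(- 54 \left(-4 + 4\right) + 112\right) \frac{58}{39} = \left(\left(-54\right) 0 + 112\right) 58 \cdot \frac{1}{39} = \left(0 + 112\right) \frac{58}{39} = 112 \cdot \frac{58}{39} = \frac{6496}{39}$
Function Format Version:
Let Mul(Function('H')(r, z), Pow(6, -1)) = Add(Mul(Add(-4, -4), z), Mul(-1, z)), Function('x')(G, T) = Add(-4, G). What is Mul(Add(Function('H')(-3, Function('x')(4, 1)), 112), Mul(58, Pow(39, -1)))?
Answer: Rational(6496, 39) ≈ 166.56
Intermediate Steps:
Function('H')(r, z) = Mul(-54, z) (Function('H')(r, z) = Mul(6, Add(Mul(Add(-4, -4), z), Mul(-1, z))) = Mul(6, Add(Mul(-8, z), Mul(-1, z))) = Mul(6, Mul(-9, z)) = Mul(-54, z))
Mul(Add(Function('H')(-3, Function('x')(4, 1)), 112), Mul(58, Pow(39, -1))) = Mul(Add(Mul(-54, Add(-4, 4)), 112), Mul(58, Pow(39, -1))) = Mul(Add(Mul(-54, 0), 112), Mul(58, Rational(1, 39))) = Mul(Add(0, 112), Rational(58, 39)) = Mul(112, Rational(58, 39)) = Rational(6496, 39)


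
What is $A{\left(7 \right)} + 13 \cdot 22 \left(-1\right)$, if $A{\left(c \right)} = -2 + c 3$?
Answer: $-267$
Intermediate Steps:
$A{\left(c \right)} = -2 + 3 c$
$A{\left(7 \right)} + 13 \cdot 22 \left(-1\right) = \left(-2 + 3 \cdot 7\right) + 13 \cdot 22 \left(-1\right) = \left(-2 + 21\right) + 13 \left(-22\right) = 19 - 286 = -267$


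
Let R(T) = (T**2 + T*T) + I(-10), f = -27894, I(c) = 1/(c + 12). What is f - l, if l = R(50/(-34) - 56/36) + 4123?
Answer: -1499852791/46818 ≈ -32036.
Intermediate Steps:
I(c) = 1/(12 + c)
R(T) = 1/2 + 2*T**2 (R(T) = (T**2 + T*T) + 1/(12 - 10) = (T**2 + T**2) + 1/2 = 2*T**2 + 1/2 = 1/2 + 2*T**2)
l = 193911499/46818 (l = (1/2 + 2*(50/(-34) - 56/36)**2) + 4123 = (1/2 + 2*(50*(-1/34) - 56*1/36)**2) + 4123 = (1/2 + 2*(-25/17 - 14/9)**2) + 4123 = (1/2 + 2*(-463/153)**2) + 4123 = (1/2 + 2*(214369/23409)) + 4123 = (1/2 + 428738/23409) + 4123 = 880885/46818 + 4123 = 193911499/46818 ≈ 4141.8)
f - l = -27894 - 1*193911499/46818 = -27894 - 193911499/46818 = -1499852791/46818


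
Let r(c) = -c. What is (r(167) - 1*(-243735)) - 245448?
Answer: -1880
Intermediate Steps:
(r(167) - 1*(-243735)) - 245448 = (-1*167 - 1*(-243735)) - 245448 = (-167 + 243735) - 245448 = 243568 - 245448 = -1880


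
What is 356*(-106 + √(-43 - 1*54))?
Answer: -37736 + 356*I*√97 ≈ -37736.0 + 3506.2*I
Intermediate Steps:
356*(-106 + √(-43 - 1*54)) = 356*(-106 + √(-43 - 54)) = 356*(-106 + √(-97)) = 356*(-106 + I*√97) = -37736 + 356*I*√97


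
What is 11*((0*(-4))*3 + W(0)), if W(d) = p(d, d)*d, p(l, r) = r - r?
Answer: 0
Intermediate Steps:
p(l, r) = 0
W(d) = 0 (W(d) = 0*d = 0)
11*((0*(-4))*3 + W(0)) = 11*((0*(-4))*3 + 0) = 11*(0*3 + 0) = 11*(0 + 0) = 11*0 = 0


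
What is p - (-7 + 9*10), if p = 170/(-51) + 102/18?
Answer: -242/3 ≈ -80.667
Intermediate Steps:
p = 7/3 (p = 170*(-1/51) + 102*(1/18) = -10/3 + 17/3 = 7/3 ≈ 2.3333)
p - (-7 + 9*10) = 7/3 - (-7 + 9*10) = 7/3 - (-7 + 90) = 7/3 - 1*83 = 7/3 - 83 = -242/3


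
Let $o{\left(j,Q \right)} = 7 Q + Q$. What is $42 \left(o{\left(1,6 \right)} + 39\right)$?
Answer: $3654$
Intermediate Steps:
$o{\left(j,Q \right)} = 8 Q$
$42 \left(o{\left(1,6 \right)} + 39\right) = 42 \left(8 \cdot 6 + 39\right) = 42 \left(48 + 39\right) = 42 \cdot 87 = 3654$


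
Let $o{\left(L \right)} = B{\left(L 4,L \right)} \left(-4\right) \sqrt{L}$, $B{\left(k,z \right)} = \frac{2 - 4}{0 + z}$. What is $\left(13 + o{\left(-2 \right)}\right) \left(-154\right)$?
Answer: $-2002 + 616 i \sqrt{2} \approx -2002.0 + 871.16 i$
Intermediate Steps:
$B{\left(k,z \right)} = - \frac{2}{z}$
$o{\left(L \right)} = \frac{8}{\sqrt{L}}$ ($o{\left(L \right)} = - \frac{2}{L} \left(-4\right) \sqrt{L} = \frac{8}{L} \sqrt{L} = \frac{8}{\sqrt{L}}$)
$\left(13 + o{\left(-2 \right)}\right) \left(-154\right) = \left(13 + \frac{8}{i \sqrt{2}}\right) \left(-154\right) = \left(13 + 8 \left(- \frac{i \sqrt{2}}{2}\right)\right) \left(-154\right) = \left(13 - 4 i \sqrt{2}\right) \left(-154\right) = -2002 + 616 i \sqrt{2}$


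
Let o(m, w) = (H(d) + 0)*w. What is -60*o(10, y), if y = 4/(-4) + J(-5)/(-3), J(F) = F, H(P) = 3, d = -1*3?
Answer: -120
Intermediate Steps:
d = -3
y = ⅔ (y = 4/(-4) - 5/(-3) = 4*(-¼) - 5*(-⅓) = -1 + 5/3 = ⅔ ≈ 0.66667)
o(m, w) = 3*w (o(m, w) = (3 + 0)*w = 3*w)
-60*o(10, y) = -180*2/3 = -60*2 = -120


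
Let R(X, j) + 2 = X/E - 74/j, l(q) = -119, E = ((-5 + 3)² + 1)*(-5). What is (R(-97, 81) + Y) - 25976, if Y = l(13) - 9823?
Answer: -72731993/2025 ≈ -35917.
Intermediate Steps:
E = -25 (E = ((-2)² + 1)*(-5) = (4 + 1)*(-5) = 5*(-5) = -25)
R(X, j) = -2 - 74/j - X/25 (R(X, j) = -2 + (X/(-25) - 74/j) = -2 + (X*(-1/25) - 74/j) = -2 + (-X/25 - 74/j) = -2 + (-74/j - X/25) = -2 - 74/j - X/25)
Y = -9942 (Y = -119 - 9823 = -9942)
(R(-97, 81) + Y) - 25976 = ((-2 - 74/81 - 1/25*(-97)) - 9942) - 25976 = ((-2 - 74*1/81 + 97/25) - 9942) - 25976 = ((-2 - 74/81 + 97/25) - 9942) - 25976 = (1957/2025 - 9942) - 25976 = -20130593/2025 - 25976 = -72731993/2025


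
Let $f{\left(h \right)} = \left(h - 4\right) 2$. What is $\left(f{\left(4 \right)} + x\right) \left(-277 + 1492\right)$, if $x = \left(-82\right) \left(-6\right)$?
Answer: $597780$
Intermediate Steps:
$x = 492$
$f{\left(h \right)} = -8 + 2 h$ ($f{\left(h \right)} = \left(-4 + h\right) 2 = -8 + 2 h$)
$\left(f{\left(4 \right)} + x\right) \left(-277 + 1492\right) = \left(\left(-8 + 2 \cdot 4\right) + 492\right) \left(-277 + 1492\right) = \left(\left(-8 + 8\right) + 492\right) 1215 = \left(0 + 492\right) 1215 = 492 \cdot 1215 = 597780$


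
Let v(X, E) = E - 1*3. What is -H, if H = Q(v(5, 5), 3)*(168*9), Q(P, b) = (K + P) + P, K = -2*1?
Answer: -3024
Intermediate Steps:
v(X, E) = -3 + E (v(X, E) = E - 3 = -3 + E)
K = -2
Q(P, b) = -2 + 2*P (Q(P, b) = (-2 + P) + P = -2 + 2*P)
H = 3024 (H = (-2 + 2*(-3 + 5))*(168*9) = (-2 + 2*2)*1512 = (-2 + 4)*1512 = 2*1512 = 3024)
-H = -1*3024 = -3024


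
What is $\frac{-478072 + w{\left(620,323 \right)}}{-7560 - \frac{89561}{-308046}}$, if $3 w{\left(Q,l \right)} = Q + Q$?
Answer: $\frac{147140841632}{2328738199} \approx 63.185$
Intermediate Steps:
$w{\left(Q,l \right)} = \frac{2 Q}{3}$ ($w{\left(Q,l \right)} = \frac{Q + Q}{3} = \frac{2 Q}{3}$)
$\frac{-478072 + w{\left(620,323 \right)}}{-7560 - \frac{89561}{-308046}} = \frac{-478072 + \frac{2}{3} \cdot 620}{-7560 - \frac{89561}{-308046}} = \frac{-478072 + \frac{1240}{3}}{-7560 - - \frac{89561}{308046}} = - \frac{1432976}{3 \left(-7560 + \frac{89561}{308046}\right)} = - \frac{1432976}{3 \left(- \frac{2328738199}{308046}\right)} = \left(- \frac{1432976}{3}\right) \left(- \frac{308046}{2328738199}\right) = \frac{147140841632}{2328738199}$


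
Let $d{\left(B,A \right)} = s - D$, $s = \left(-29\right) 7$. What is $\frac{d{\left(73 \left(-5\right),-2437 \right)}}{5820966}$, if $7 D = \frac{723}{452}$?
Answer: $- \frac{643015}{18417536424} \approx -3.4913 \cdot 10^{-5}$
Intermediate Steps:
$D = \frac{723}{3164}$ ($D = \frac{723 \cdot \frac{1}{452}}{7} = \frac{1}{7} \cdot \frac{723}{452} = \frac{723}{3164} \approx 0.22851$)
$s = -203$
$d{\left(B,A \right)} = - \frac{643015}{3164}$ ($d{\left(B,A \right)} = -203 - \frac{723}{3164} = - \frac{643015}{3164}$)
$\frac{d{\left(73 \left(-5\right),-2437 \right)}}{5820966} = - \frac{643015}{3164 \cdot 5820966} = \left(- \frac{643015}{3164}\right) \frac{1}{5820966} = - \frac{643015}{18417536424}$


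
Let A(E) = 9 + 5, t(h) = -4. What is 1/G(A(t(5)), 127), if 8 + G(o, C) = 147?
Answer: 1/139 ≈ 0.0071942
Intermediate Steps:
A(E) = 14
G(o, C) = 139 (G(o, C) = -8 + 147 = 139)
1/G(A(t(5)), 127) = 1/139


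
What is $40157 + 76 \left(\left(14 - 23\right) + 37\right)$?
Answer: $42285$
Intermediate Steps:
$40157 + 76 \left(\left(14 - 23\right) + 37\right) = 40157 + 76 \left(-9 + 37\right) = 40157 + 76 \cdot 28 = 40157 + 2128 = 42285$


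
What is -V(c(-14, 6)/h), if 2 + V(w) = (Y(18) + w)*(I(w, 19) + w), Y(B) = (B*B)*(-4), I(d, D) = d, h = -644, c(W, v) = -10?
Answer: 2190219/51842 ≈ 42.248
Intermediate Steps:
Y(B) = -4*B² (Y(B) = B²*(-4) = -4*B²)
V(w) = -2 + 2*w*(-1296 + w) (V(w) = -2 + (-4*18² + w)*(w + w) = -2 + (-4*324 + w)*(2*w) = -2 + (-1296 + w)*(2*w) = -2 + 2*w*(-1296 + w))
-V(c(-14, 6)/h) = -(-2 - (-25920)/(-644) + 2*(-10/(-644))²) = -(-2 - (-25920)*(-1)/644 + 2*(-10*(-1/644))²) = -(-2 - 2592*5/322 + 2*(5/322)²) = -(-2 - 6480/161 + 2*(25/103684)) = -(-2 - 6480/161 + 25/51842) = -1*(-2190219/51842) = 2190219/51842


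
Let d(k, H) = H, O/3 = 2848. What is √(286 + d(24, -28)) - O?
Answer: -8544 + √258 ≈ -8527.9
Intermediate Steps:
O = 8544 (O = 3*2848 = 8544)
√(286 + d(24, -28)) - O = √(286 - 28) - 1*8544 = √258 - 8544 = -8544 + √258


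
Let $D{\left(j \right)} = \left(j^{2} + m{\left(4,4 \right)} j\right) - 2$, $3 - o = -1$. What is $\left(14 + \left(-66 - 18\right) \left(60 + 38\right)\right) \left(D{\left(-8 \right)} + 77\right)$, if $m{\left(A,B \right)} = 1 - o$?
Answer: $-1339534$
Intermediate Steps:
$o = 4$ ($o = 3 - -1 = 3 + 1 = 4$)
$m{\left(A,B \right)} = -3$ ($m{\left(A,B \right)} = 1 - 4 = -3$)
$D{\left(j \right)} = -2 + j^{2} - 3 j$ ($D{\left(j \right)} = \left(j^{2} - 3 j\right) - 2 = -2 + j^{2} - 3 j$)
$\left(14 + \left(-66 - 18\right) \left(60 + 38\right)\right) \left(D{\left(-8 \right)} + 77\right) = \left(14 + \left(-66 - 18\right) \left(60 + 38\right)\right) \left(\left(-2 + \left(-8\right)^{2} - -24\right) + 77\right) = \left(14 - 8232\right) \left(\left(-2 + 64 + 24\right) + 77\right) = \left(14 - 8232\right) \left(86 + 77\right) = \left(-8218\right) 163 = -1339534$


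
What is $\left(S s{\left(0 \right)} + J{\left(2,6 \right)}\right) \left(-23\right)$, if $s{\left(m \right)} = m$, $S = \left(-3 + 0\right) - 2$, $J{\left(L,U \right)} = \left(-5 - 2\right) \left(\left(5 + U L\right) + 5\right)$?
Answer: $3542$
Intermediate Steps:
$J{\left(L,U \right)} = -70 - 7 L U$ ($J{\left(L,U \right)} = - 7 \left(\left(5 + L U\right) + 5\right) = - 7 \left(10 + L U\right) = -70 - 7 L U$)
$S = -5$ ($S = -3 - 2 = -5$)
$\left(S s{\left(0 \right)} + J{\left(2,6 \right)}\right) \left(-23\right) = \left(\left(-5\right) 0 - \left(70 + 14 \cdot 6\right)\right) \left(-23\right) = \left(0 - 154\right) \left(-23\right) = \left(-154\right) \left(-23\right) = 3542$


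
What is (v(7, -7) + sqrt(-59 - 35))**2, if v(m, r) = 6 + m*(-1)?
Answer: (1 - I*sqrt(94))**2 ≈ -93.0 - 19.391*I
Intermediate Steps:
v(m, r) = 6 - m
(v(7, -7) + sqrt(-59 - 35))**2 = ((6 - 1*7) + sqrt(-59 - 35))**2 = ((6 - 7) + sqrt(-94))**2 = (-1 + I*sqrt(94))**2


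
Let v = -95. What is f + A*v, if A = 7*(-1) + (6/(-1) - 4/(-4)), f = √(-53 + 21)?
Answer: 1140 + 4*I*√2 ≈ 1140.0 + 5.6569*I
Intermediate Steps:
f = 4*I*√2 (f = √(-32) = 4*I*√2 ≈ 5.6569*I)
A = -12 (A = -7 + (6*(-1) - 4*(-¼)) = -7 + (-6 + 1) = -7 - 5 = -12)
f + A*v = 4*I*√2 - 12*(-95) = 4*I*√2 + 1140 = 1140 + 4*I*√2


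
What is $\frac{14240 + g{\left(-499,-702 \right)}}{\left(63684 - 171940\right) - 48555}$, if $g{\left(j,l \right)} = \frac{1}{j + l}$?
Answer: $- \frac{17102239}{188330011} \approx -0.09081$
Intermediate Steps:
$\frac{14240 + g{\left(-499,-702 \right)}}{\left(63684 - 171940\right) - 48555} = \frac{14240 + \frac{1}{-499 - 702}}{\left(63684 - 171940\right) - 48555} = \frac{14240 + \frac{1}{-1201}}{\left(63684 - 171940\right) - 48555} = \frac{14240 - \frac{1}{1201}}{-108256 - 48555} = \frac{17102239}{1201 \left(-156811\right)} = \frac{17102239}{1201} \left(- \frac{1}{156811}\right) = - \frac{17102239}{188330011}$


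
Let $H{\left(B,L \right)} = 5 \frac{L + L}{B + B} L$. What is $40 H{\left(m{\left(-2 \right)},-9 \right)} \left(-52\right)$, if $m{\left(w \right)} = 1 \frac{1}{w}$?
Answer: $1684800$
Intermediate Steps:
$m{\left(w \right)} = \frac{1}{w}$
$H{\left(B,L \right)} = \frac{5 L^{2}}{B}$ ($H{\left(B,L \right)} = 5 \frac{2 L}{2 B} L = 5 \cdot 2 L \frac{1}{2 B} L = 5 \frac{L}{B} L = \frac{5 L}{B} L = \frac{5 L^{2}}{B}$)
$40 H{\left(m{\left(-2 \right)},-9 \right)} \left(-52\right) = 40 \frac{5 \left(-9\right)^{2}}{\frac{1}{-2}} \left(-52\right) = 40 \cdot 5 \frac{1}{- \frac{1}{2}} \cdot 81 \left(-52\right) = 40 \cdot 5 \left(-2\right) 81 \left(-52\right) = 40 \left(-810\right) \left(-52\right) = \left(-32400\right) \left(-52\right) = 1684800$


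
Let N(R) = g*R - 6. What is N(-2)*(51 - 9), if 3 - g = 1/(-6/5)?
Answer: -574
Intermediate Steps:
g = 23/6 (g = 3 - 1/((-6/5)) = 3 - 1/((-6*⅕)) = 3 - 1/(-6/5) = 3 - 1*(-⅚) = 3 + ⅚ = 23/6 ≈ 3.8333)
N(R) = -6 + 23*R/6 (N(R) = 23*R/6 - 6 = -6 + 23*R/6)
N(-2)*(51 - 9) = (-6 + (23/6)*(-2))*(51 - 9) = (-6 - 23/3)*42 = -41/3*42 = -574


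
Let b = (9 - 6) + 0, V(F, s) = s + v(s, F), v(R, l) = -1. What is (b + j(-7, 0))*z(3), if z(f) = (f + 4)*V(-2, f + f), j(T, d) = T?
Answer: -140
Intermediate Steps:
V(F, s) = -1 + s (V(F, s) = s - 1 = -1 + s)
z(f) = (-1 + 2*f)*(4 + f) (z(f) = (f + 4)*(-1 + (f + f)) = (4 + f)*(-1 + 2*f) = (-1 + 2*f)*(4 + f))
b = 3 (b = 3 + 0 = 3)
(b + j(-7, 0))*z(3) = (3 - 7)*((-1 + 2*3)*(4 + 3)) = -4*(-1 + 6)*7 = -20*7 = -4*35 = -140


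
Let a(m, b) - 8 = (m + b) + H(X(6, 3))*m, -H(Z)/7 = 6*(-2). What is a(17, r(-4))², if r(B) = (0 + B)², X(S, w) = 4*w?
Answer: 2157961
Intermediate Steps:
r(B) = B²
H(Z) = 84 (H(Z) = -42*(-2) = -7*(-12) = 84)
a(m, b) = 8 + b + 85*m (a(m, b) = 8 + ((m + b) + 84*m) = 8 + ((b + m) + 84*m) = 8 + (b + 85*m) = 8 + b + 85*m)
a(17, r(-4))² = (8 + (-4)² + 85*17)² = (8 + 16 + 1445)² = 1469² = 2157961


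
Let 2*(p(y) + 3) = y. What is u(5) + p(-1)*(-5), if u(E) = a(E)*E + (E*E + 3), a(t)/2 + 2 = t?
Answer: 151/2 ≈ 75.500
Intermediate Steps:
a(t) = -4 + 2*t
p(y) = -3 + y/2
u(E) = 3 + E² + E*(-4 + 2*E) (u(E) = (-4 + 2*E)*E + (E*E + 3) = E*(-4 + 2*E) + (E² + 3) = E*(-4 + 2*E) + (3 + E²) = 3 + E² + E*(-4 + 2*E))
u(5) + p(-1)*(-5) = (3 - 4*5 + 3*5²) + (-3 + (½)*(-1))*(-5) = (3 - 20 + 3*25) + (-3 - ½)*(-5) = (3 - 20 + 75) - 7/2*(-5) = 58 + 35/2 = 151/2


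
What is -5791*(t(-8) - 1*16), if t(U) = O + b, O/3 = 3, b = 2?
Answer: 28955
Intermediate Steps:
O = 9 (O = 3*3 = 9)
t(U) = 11 (t(U) = 9 + 2 = 11)
-5791*(t(-8) - 1*16) = -5791*(11 - 1*16) = -5791*(11 - 16) = -5791*(-5) = 28955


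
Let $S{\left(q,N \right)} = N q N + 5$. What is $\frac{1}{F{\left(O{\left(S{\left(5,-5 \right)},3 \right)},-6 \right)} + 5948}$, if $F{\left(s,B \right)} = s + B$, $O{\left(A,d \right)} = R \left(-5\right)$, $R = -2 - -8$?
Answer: $\frac{1}{5912} \approx 0.00016915$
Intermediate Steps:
$R = 6$ ($R = -2 + 8 = 6$)
$S{\left(q,N \right)} = 5 + q N^{2}$ ($S{\left(q,N \right)} = q N^{2} + 5 = 5 + q N^{2}$)
$O{\left(A,d \right)} = -30$ ($O{\left(A,d \right)} = 6 \left(-5\right) = -30$)
$F{\left(s,B \right)} = B + s$
$\frac{1}{F{\left(O{\left(S{\left(5,-5 \right)},3 \right)},-6 \right)} + 5948} = \frac{1}{\left(-6 - 30\right) + 5948} = \frac{1}{-36 + 5948} = \frac{1}{5912}$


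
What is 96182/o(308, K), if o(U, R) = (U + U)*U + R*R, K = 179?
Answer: 96182/221769 ≈ 0.43370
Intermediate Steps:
o(U, R) = R² + 2*U² (o(U, R) = (2*U)*U + R² = 2*U² + R² = R² + 2*U²)
96182/o(308, K) = 96182/(179² + 2*308²) = 96182/(32041 + 2*94864) = 96182/(32041 + 189728) = 96182/221769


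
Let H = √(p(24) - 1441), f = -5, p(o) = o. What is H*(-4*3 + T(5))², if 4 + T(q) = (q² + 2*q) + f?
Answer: 196*I*√1417 ≈ 7378.0*I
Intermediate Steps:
T(q) = -9 + q² + 2*q (T(q) = -4 + ((q² + 2*q) - 5) = -4 + (-5 + q² + 2*q) = -9 + q² + 2*q)
H = I*√1417 (H = √(24 - 1441) = √(-1417) = I*√1417 ≈ 37.643*I)
H*(-4*3 + T(5))² = (I*√1417)*(-4*3 + (-9 + 5² + 2*5))² = (I*√1417)*(-12 + (-9 + 25 + 10))² = (I*√1417)*(-12 + 26)² = (I*√1417)*14² = (I*√1417)*196 = 196*I*√1417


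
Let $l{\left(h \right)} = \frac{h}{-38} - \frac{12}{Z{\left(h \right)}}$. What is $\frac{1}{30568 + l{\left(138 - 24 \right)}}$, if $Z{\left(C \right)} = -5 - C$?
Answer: $\frac{119}{3637247} \approx 3.2717 \cdot 10^{-5}$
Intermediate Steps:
$l{\left(h \right)} = - \frac{12}{-5 - h} - \frac{h}{38}$ ($l{\left(h \right)} = \frac{h}{-38} - \frac{12}{-5 - h} = h \left(- \frac{1}{38}\right) - \frac{12}{-5 - h} = - \frac{h}{38} - \frac{12}{-5 - h} = - \frac{12}{-5 - h} - \frac{h}{38}$)
$\frac{1}{30568 + l{\left(138 - 24 \right)}} = \frac{1}{30568 + \frac{456 - \left(138 - 24\right) \left(5 + \left(138 - 24\right)\right)}{38 \left(5 + \left(138 - 24\right)\right)}} = \frac{1}{30568 + \frac{456 - 114 \left(5 + 114\right)}{38 \left(5 + 114\right)}} = \frac{1}{30568 + \frac{456 - 114 \cdot 119}{38 \cdot 119}} = \frac{1}{30568 + \frac{1}{38} \cdot \frac{1}{119} \left(456 - 13566\right)} = \frac{1}{30568 + \frac{1}{38} \cdot \frac{1}{119} \left(-13110\right)} = \frac{1}{30568 - \frac{345}{119}} = \frac{1}{\frac{3637247}{119}} = \frac{119}{3637247}$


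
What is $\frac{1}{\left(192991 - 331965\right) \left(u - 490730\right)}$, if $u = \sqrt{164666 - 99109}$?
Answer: $\frac{245365}{16733572174063041} + \frac{\sqrt{65557}}{33467144348126082} \approx 1.4671 \cdot 10^{-11}$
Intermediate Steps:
$u = \sqrt{65557} \approx 256.04$
$\frac{1}{\left(192991 - 331965\right) \left(u - 490730\right)} = \frac{1}{\left(192991 - 331965\right) \left(\sqrt{65557} - 490730\right)} = \frac{1}{\left(-138974\right) \left(-490730 + \sqrt{65557}\right)} = \frac{1}{68198711020 - 138974 \sqrt{65557}}$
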